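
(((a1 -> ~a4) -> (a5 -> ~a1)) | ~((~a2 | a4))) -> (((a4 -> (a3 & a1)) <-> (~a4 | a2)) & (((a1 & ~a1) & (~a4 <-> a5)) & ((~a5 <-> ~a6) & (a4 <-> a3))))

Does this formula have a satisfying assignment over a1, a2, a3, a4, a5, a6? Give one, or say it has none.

a1: True, a2: False, a3: True, a4: False, a5: True, a6: False

  (((a1 -> ~a4) -> (a5 -> ~a1)) | ~((~a2 | a4))) -> (((a4 -> (a3 & a1)) <-> (~a4 | a2)) & (((a1 & ~a1) & (~a4 <-> a5)) & ((~a5 <-> ~a6) & (a4 <-> a3)))) = True
    ((a1 -> ~a4) -> (a5 -> ~a1)) | ~((~a2 | a4)) = False
      (a1 -> ~a4) -> (a5 -> ~a1) = False
        a1 -> ~a4 = True
          ~a4 = True
        a5 -> ~a1 = False
          ~a1 = False
      ~((~a2 | a4)) = False
        ~a2 | a4 = True
          ~a2 = True
    ((a4 -> (a3 & a1)) <-> (~a4 | a2)) & (((a1 & ~a1) & (~a4 <-> a5)) & ((~a5 <-> ~a6) & (a4 <-> a3))) = False
      (a4 -> (a3 & a1)) <-> (~a4 | a2) = True
        a4 -> (a3 & a1) = True
          a3 & a1 = True
        ~a4 | a2 = True
          ~a4 = True
      ((a1 & ~a1) & (~a4 <-> a5)) & ((~a5 <-> ~a6) & (a4 <-> a3)) = False
        (a1 & ~a1) & (~a4 <-> a5) = False
          a1 & ~a1 = False
            ~a1 = False
          ~a4 <-> a5 = True
            ~a4 = True
        (~a5 <-> ~a6) & (a4 <-> a3) = False
          ~a5 <-> ~a6 = False
            ~a5 = False
            ~a6 = True
          a4 <-> a3 = False
The formula evaluates to True.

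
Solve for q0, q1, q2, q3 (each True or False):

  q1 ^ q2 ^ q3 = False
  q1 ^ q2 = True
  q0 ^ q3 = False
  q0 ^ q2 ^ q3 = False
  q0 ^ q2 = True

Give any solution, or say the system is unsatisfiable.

q0 = True; q1 = True; q2 = False; q3 = True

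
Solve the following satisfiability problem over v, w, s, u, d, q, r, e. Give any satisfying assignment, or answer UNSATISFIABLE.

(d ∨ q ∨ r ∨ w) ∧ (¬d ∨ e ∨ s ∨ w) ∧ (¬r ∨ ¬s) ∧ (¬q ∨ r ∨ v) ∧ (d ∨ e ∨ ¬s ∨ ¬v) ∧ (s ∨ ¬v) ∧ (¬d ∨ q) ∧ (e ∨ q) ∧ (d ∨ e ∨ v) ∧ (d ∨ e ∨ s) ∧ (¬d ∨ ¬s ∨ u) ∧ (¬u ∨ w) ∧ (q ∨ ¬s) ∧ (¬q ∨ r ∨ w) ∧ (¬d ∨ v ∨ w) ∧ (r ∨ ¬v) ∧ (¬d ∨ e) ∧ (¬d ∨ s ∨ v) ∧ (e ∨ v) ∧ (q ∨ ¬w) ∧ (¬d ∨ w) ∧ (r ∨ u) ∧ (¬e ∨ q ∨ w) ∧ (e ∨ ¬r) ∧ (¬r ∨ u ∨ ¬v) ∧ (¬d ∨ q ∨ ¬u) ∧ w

v = False, w = True, s = False, u = False, d = False, q = True, r = True, e = True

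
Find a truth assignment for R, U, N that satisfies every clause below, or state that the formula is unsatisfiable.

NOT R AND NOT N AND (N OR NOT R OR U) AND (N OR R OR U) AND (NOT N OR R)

R=F; U=T; N=F

Unit clause (NOT R) forces R = False.
Unit clause (NOT N) forces N = False.
In (N OR R OR U) only U is left, so U = True.
All clauses satisfied.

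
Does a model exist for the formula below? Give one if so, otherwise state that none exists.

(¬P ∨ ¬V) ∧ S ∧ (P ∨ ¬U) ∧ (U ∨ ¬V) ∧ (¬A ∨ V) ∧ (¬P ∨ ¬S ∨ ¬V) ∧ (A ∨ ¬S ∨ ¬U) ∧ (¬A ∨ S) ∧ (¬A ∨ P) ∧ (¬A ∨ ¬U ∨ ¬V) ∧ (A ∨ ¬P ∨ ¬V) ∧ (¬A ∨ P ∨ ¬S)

P: False, S: True, A: False, V: False, U: False

Unit clause (S) forces S = True.
Set P = False.
  then (P ∨ ¬U) forces U = False.
  then (U ∨ ¬V) forces V = False.
  then (¬A ∨ V) forces A = False.
All clauses satisfied.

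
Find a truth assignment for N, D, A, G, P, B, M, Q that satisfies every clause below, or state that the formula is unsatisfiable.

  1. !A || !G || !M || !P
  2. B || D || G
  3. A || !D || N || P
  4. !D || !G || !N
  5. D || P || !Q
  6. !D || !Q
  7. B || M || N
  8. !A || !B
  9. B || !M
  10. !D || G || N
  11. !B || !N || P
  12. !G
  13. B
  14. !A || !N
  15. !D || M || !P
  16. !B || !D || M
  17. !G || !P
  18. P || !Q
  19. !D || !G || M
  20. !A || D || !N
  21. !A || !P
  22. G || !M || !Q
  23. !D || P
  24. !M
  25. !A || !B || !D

N = False, D = False, A = False, G = False, P = False, B = True, M = False, Q = False

Unit clause (!G) forces G = False.
Unit clause (B) forces B = True.
Unit clause (!M) forces M = False.
In (!A || !B) only !A is left, so A = False.
In (!B || !D || M) only !D is left, so D = False.
Set N = False.
Set P = False.
  then (D || P || !Q) forces Q = False.
All clauses satisfied.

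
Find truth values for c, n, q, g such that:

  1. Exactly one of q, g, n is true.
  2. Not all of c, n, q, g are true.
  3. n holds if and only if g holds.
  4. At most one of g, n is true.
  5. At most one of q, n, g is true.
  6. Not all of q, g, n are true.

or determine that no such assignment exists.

c = False; n = False; q = True; g = False

  (1) {q, g, n}: 1 true — exactly one ✓
  (2) {c, n, q, g}: 1/4 true — not all ✓
  (3) n=F, g=F — same ✓
  (4) {g, n}: 0 true — at most one ✓
  (5) {q, n, g}: 1 true — at most one ✓
  (6) {q, g, n}: 1/3 true — not all ✓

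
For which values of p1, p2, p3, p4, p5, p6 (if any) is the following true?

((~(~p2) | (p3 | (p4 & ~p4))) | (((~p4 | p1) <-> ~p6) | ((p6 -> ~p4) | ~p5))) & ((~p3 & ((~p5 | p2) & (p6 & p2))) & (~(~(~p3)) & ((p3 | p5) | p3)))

p1 = True; p2 = True; p3 = False; p4 = False; p5 = True; p6 = True

  (~(~p2) | (p3 | (p4 & ~p4))) | (((~p4 | p1) <-> ~p6) | ((p6 -> ~p4) | ~p5)) = True
    ~(~p2) | (p3 | (p4 & ~p4)) = True
      ~(~p2) = True
        ~p2 = False
      p3 | (p4 & ~p4) = False
        p4 & ~p4 = False
          ~p4 = True
    ((~p4 | p1) <-> ~p6) | ((p6 -> ~p4) | ~p5) = True
      (~p4 | p1) <-> ~p6 = False
        ~p4 | p1 = True
          ~p4 = True
        ~p6 = False
      (p6 -> ~p4) | ~p5 = True
        p6 -> ~p4 = True
          ~p4 = True
        ~p5 = False
  (~p3 & ((~p5 | p2) & (p6 & p2))) & (~(~(~p3)) & ((p3 | p5) | p3)) = True
    ~p3 & ((~p5 | p2) & (p6 & p2)) = True
      ~p3 = True
      (~p5 | p2) & (p6 & p2) = True
        ~p5 | p2 = True
          ~p5 = False
        p6 & p2 = True
    ~(~(~p3)) & ((p3 | p5) | p3) = True
      ~(~(~p3)) = True
        ~(~p3) = False
          ~p3 = True
      (p3 | p5) | p3 = True
        p3 | p5 = True
Both conjuncts True, so the formula holds.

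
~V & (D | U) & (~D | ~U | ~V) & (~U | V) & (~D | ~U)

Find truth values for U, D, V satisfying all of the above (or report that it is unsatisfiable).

U=F, D=T, V=F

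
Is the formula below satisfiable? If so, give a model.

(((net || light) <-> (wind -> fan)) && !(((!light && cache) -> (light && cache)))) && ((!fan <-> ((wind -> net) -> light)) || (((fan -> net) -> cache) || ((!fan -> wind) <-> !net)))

net = True; fan = True; light = False; cache = True; wind = False

  ((net || light) <-> (wind -> fan)) && !(((!light && cache) -> (light && cache))) = True
    (net || light) <-> (wind -> fan) = True
      net || light = True
      wind -> fan = True
    !(((!light && cache) -> (light && cache))) = True
      (!light && cache) -> (light && cache) = False
        !light && cache = True
          !light = True
        light && cache = False
  (!fan <-> ((wind -> net) -> light)) || (((fan -> net) -> cache) || ((!fan -> wind) <-> !net)) = True
    !fan <-> ((wind -> net) -> light) = True
      !fan = False
      (wind -> net) -> light = False
        wind -> net = True
    ((fan -> net) -> cache) || ((!fan -> wind) <-> !net) = True
      (fan -> net) -> cache = True
        fan -> net = True
      (!fan -> wind) <-> !net = False
        !fan -> wind = True
          !fan = False
        !net = False
Both conjuncts True, so the formula holds.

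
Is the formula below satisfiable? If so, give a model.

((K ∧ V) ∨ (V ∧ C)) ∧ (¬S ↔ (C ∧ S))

C=F, K=T, S=T, V=T

  (K ∧ V) ∨ (V ∧ C) = True
    K ∧ V = True
    V ∧ C = False
  ¬S ↔ (C ∧ S) = True
    ¬S = False
    C ∧ S = False
Both conjuncts True, so the formula holds.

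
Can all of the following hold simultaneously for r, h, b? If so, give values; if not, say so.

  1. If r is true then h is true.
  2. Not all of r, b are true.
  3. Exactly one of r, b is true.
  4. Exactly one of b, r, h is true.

r=F; h=F; b=T

  (1) r=F ⇒ h: vacuous ✓
  (2) {r, b}: 1/2 true — not all ✓
  (3) {r, b}: 1 true — exactly one ✓
  (4) {b, r, h}: 1 true — exactly one ✓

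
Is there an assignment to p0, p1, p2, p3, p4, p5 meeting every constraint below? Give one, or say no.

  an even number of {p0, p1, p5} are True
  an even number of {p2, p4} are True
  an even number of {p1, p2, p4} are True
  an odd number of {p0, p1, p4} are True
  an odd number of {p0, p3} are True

p0 = False; p1 = False; p2 = True; p3 = True; p4 = True; p5 = False

{p0, p1, p5}: 0 true → even ✓
{p2, p4}: 2 true → even ✓
{p1, p2, p4}: 2 true → even ✓
{p0, p1, p4}: 1 true → odd ✓
{p0, p3}: 1 true → odd ✓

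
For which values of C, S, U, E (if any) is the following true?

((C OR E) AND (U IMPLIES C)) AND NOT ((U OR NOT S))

C=T; S=T; U=F; E=F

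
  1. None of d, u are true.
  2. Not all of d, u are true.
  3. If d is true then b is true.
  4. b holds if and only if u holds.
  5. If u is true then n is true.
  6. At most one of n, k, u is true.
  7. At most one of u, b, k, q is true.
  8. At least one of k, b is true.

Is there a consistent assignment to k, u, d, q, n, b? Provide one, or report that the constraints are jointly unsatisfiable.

k: True, u: False, d: False, q: False, n: False, b: False

  (1) {d, u}: 0 true — none ✓
  (2) {d, u}: 0/2 true — not all ✓
  (3) d=F ⇒ b: vacuous ✓
  (4) b=F, u=F — same ✓
  (5) u=F ⇒ n: vacuous ✓
  (6) {n, k, u}: 1 true — at most one ✓
  (7) {u, b, k, q}: 1 true — at most one ✓
  (8) {k, b}: 1 true — at least one ✓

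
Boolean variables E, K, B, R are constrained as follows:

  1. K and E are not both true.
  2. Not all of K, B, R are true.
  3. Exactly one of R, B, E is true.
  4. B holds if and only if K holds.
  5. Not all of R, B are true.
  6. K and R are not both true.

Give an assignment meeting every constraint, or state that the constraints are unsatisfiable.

E = False; K = False; B = False; R = True

  (1) K=F, E=F — not both ✓
  (2) {K, B, R}: 1/3 true — not all ✓
  (3) {R, B, E}: 1 true — exactly one ✓
  (4) B=F, K=F — same ✓
  (5) {R, B}: 1/2 true — not all ✓
  (6) K=F, R=T — not both ✓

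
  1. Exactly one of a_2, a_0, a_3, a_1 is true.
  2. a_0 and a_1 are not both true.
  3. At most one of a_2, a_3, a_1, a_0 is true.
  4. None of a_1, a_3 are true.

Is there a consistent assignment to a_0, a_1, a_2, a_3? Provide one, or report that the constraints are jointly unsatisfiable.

a_0 = True, a_1 = False, a_2 = False, a_3 = False

  (1) {a_2, a_0, a_3, a_1}: 1 true — exactly one ✓
  (2) a_0=T, a_1=F — not both ✓
  (3) {a_2, a_3, a_1, a_0}: 1 true — at most one ✓
  (4) {a_1, a_3}: 0 true — none ✓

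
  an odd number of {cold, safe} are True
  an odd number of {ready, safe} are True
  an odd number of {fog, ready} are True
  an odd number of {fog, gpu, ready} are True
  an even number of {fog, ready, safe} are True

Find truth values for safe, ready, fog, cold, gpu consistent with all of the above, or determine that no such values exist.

safe=T, ready=F, fog=T, cold=F, gpu=F

{cold, safe}: 1 true → odd ✓
{ready, safe}: 1 true → odd ✓
{fog, ready}: 1 true → odd ✓
{fog, gpu, ready}: 1 true → odd ✓
{fog, ready, safe}: 2 true → even ✓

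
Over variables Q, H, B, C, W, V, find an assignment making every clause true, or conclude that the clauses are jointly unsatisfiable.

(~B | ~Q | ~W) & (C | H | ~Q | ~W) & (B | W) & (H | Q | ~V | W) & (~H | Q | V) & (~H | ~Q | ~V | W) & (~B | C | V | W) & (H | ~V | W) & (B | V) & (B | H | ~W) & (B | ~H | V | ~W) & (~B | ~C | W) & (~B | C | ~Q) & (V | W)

Set Q = True.
Set H = True.
Try B = True:
  (~B | ~Q | ~W) forces W = False.
  (~H | ~Q | ~V | W) forces V = False.
  clause (V | W) is falsified — backtrack.
So B = False.
  then (B | W) forces W = True.
  then (B | V) forces V = True.
Set C = False.
All clauses satisfied.

Q = True, H = True, B = False, C = False, W = True, V = True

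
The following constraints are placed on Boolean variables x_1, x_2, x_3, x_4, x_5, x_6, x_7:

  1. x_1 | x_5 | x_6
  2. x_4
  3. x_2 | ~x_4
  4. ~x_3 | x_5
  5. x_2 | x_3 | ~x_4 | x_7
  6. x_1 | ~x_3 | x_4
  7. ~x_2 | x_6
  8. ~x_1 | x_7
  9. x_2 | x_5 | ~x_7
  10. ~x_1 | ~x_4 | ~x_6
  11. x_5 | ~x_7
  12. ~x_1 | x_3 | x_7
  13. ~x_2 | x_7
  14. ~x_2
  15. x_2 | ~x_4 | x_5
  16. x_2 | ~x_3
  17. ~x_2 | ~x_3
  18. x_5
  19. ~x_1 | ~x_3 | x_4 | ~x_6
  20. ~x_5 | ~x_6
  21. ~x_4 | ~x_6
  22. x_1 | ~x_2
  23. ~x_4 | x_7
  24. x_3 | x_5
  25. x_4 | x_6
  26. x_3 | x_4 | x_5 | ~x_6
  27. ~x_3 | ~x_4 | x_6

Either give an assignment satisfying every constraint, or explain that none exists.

Unsatisfiable — no assignment works.

Case x_2 = True:
  Clause (~x_2) is falsified — contradiction.
Case x_2 = False:
  (x_4) forces x_4 = True.
  Clause (x_2 | ~x_4) is falsified — contradiction.
Both cases fail, so the formula is unsatisfiable.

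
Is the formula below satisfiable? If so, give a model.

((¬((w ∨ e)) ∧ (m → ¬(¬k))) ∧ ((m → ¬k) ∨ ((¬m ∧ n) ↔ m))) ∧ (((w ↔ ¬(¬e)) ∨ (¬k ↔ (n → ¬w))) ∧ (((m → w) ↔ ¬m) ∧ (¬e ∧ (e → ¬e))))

e = False, m = False, k = False, n = True, w = False

  (¬((w ∨ e)) ∧ (m → ¬(¬k))) ∧ ((m → ¬k) ∨ ((¬m ∧ n) ↔ m)) = True
    ¬((w ∨ e)) ∧ (m → ¬(¬k)) = True
      ¬((w ∨ e)) = True
        w ∨ e = False
      m → ¬(¬k) = True
        ¬(¬k) = False
          ¬k = True
    (m → ¬k) ∨ ((¬m ∧ n) ↔ m) = True
      m → ¬k = True
        ¬k = True
      (¬m ∧ n) ↔ m = False
        ¬m ∧ n = True
          ¬m = True
  ((w ↔ ¬(¬e)) ∨ (¬k ↔ (n → ¬w))) ∧ (((m → w) ↔ ¬m) ∧ (¬e ∧ (e → ¬e))) = True
    (w ↔ ¬(¬e)) ∨ (¬k ↔ (n → ¬w)) = True
      w ↔ ¬(¬e) = True
        ¬(¬e) = False
          ¬e = True
      ¬k ↔ (n → ¬w) = True
        ¬k = True
        n → ¬w = True
          ¬w = True
    ((m → w) ↔ ¬m) ∧ (¬e ∧ (e → ¬e)) = True
      (m → w) ↔ ¬m = True
        m → w = True
        ¬m = True
      ¬e ∧ (e → ¬e) = True
        ¬e = True
        e → ¬e = True
          ¬e = True
Both conjuncts True, so the formula holds.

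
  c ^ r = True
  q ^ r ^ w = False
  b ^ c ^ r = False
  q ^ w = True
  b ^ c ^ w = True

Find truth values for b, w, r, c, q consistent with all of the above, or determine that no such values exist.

b: True, w: False, r: True, c: False, q: True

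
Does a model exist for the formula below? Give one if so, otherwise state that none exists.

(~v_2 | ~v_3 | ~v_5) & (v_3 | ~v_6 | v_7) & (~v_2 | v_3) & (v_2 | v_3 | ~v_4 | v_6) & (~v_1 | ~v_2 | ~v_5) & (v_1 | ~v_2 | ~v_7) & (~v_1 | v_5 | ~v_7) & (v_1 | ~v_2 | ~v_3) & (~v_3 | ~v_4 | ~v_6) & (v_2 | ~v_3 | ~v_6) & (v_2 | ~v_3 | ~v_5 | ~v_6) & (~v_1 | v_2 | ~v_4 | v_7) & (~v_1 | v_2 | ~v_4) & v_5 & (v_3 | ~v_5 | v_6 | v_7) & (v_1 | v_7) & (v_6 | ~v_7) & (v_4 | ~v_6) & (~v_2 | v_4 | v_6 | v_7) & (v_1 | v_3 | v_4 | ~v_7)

v_1=T, v_2=F, v_3=T, v_4=F, v_5=T, v_6=F, v_7=F

Unit clause (v_5) forces v_5 = True.
Set v_1 = True.
  then (~v_1 | ~v_2 | ~v_5) forces v_2 = False.
  then (~v_1 | v_2 | ~v_4) forces v_4 = False.
  then (v_4 | ~v_6) forces v_6 = False.
  then (v_6 | ~v_7) forces v_7 = False.
  then (v_3 | ~v_5 | v_6 | v_7) forces v_3 = True.
All clauses satisfied.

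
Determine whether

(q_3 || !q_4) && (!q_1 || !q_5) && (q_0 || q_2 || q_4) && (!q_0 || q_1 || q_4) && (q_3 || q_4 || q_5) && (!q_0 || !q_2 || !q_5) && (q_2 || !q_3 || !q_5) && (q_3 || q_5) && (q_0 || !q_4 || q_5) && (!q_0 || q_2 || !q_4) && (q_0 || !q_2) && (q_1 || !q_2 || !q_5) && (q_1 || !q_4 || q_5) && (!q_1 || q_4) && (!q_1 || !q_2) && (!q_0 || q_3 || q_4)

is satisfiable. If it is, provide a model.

UNSATISFIABLE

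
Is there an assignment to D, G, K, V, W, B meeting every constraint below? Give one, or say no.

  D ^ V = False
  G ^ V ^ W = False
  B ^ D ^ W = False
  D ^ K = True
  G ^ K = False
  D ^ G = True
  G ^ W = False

D = False, G = True, K = True, V = False, W = True, B = True

D ^ V = F ^ F = False ✓
G ^ V ^ W = T ^ F ^ T = False ✓
B ^ D ^ W = T ^ F ^ T = False ✓
D ^ K = F ^ T = True ✓
G ^ K = T ^ T = False ✓
D ^ G = F ^ T = True ✓
G ^ W = T ^ T = False ✓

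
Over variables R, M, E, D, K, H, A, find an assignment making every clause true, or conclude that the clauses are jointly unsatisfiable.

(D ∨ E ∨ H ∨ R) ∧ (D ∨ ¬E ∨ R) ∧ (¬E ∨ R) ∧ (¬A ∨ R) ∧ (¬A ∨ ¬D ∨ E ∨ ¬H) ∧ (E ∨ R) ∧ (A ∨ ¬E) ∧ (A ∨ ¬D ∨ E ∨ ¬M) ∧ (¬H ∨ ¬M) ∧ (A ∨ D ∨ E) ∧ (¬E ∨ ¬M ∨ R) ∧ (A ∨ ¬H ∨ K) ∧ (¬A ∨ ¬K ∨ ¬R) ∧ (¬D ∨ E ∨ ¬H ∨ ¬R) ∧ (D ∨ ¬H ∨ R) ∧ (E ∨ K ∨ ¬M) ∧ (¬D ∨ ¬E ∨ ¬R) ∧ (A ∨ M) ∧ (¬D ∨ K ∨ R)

Try R = False:
  (¬E ∨ R) forces E = False.
  clause (E ∨ R) is falsified — backtrack.
So R = True.
Set M = True.
  then (¬H ∨ ¬M) forces H = False.
Set E = True.
  then (A ∨ ¬E) forces A = True.
  then (¬A ∨ ¬K ∨ ¬R) forces K = False.
  then (¬D ∨ ¬E ∨ ¬R) forces D = False.
All clauses satisfied.

R = True; M = True; E = True; D = False; K = False; H = False; A = True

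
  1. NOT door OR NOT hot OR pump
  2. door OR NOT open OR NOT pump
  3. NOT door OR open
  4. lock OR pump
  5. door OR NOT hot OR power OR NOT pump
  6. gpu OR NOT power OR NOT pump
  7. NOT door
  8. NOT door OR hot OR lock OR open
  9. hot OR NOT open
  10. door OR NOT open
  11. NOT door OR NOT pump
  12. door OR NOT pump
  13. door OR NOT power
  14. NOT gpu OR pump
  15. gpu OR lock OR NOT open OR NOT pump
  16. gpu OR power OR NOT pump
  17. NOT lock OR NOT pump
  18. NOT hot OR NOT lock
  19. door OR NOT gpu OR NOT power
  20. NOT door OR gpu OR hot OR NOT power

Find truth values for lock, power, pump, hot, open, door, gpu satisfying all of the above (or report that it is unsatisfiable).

Unit clause (NOT door) forces door = False.
In (door OR NOT open) only NOT open is left, so open = False.
In (door OR NOT pump) only NOT pump is left, so pump = False.
In (door OR NOT power) only NOT power is left, so power = False.
In (NOT gpu OR pump) only NOT gpu is left, so gpu = False.
In (lock OR pump) only lock is left, so lock = True.
In (NOT hot OR NOT lock) only NOT hot is left, so hot = False.
All clauses satisfied.

lock: True, power: False, pump: False, hot: False, open: False, door: False, gpu: False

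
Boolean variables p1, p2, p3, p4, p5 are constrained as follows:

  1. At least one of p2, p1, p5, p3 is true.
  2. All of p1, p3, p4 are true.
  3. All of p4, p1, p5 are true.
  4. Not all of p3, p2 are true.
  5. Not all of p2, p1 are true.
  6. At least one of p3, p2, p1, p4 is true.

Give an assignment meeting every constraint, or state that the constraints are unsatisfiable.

p1: True, p2: False, p3: True, p4: True, p5: True

  (1) {p2, p1, p5, p3}: 3 true — at least one ✓
  (2) {p1, p3, p4}: all 3 true ✓
  (3) {p4, p1, p5}: all 3 true ✓
  (4) {p3, p2}: 1/2 true — not all ✓
  (5) {p2, p1}: 1/2 true — not all ✓
  (6) {p3, p2, p1, p4}: 3 true — at least one ✓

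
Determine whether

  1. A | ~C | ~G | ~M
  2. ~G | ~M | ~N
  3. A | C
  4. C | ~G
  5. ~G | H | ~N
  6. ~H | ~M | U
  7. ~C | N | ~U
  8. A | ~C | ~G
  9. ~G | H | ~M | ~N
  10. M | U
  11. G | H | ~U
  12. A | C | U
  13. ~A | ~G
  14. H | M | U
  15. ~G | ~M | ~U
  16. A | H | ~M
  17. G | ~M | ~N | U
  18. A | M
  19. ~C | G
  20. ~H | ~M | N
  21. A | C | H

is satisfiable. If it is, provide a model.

Set U = True.
Set N = True.
Try A = False:
  (A | C) forces C = True.
  (A | ~C | ~G) forces G = False.
  clause (~C | G) is falsified — backtrack.
So A = True.
  then (~A | ~G) forces G = False.
  then (~C | G) forces C = False.
  then (G | H | ~U) forces H = True.
Set M = False.
All clauses satisfied.

U: True; N: True; A: True; M: False; H: True; C: False; G: False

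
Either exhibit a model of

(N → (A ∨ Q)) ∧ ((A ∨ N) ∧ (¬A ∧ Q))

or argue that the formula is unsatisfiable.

Q: True, N: True, A: False

  N → (A ∨ Q) = True
    A ∨ Q = True
  (A ∨ N) ∧ (¬A ∧ Q) = True
    A ∨ N = True
    ¬A ∧ Q = True
      ¬A = True
Both conjuncts True, so the formula holds.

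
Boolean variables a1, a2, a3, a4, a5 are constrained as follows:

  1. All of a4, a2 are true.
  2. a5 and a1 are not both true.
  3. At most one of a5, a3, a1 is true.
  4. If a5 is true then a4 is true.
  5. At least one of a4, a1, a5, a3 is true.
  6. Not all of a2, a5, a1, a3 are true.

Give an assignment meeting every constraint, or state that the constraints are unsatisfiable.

a1 = False; a2 = True; a3 = False; a4 = True; a5 = True

  (1) {a4, a2}: all 2 true ✓
  (2) a5=T, a1=F — not both ✓
  (3) {a5, a3, a1}: 1 true — at most one ✓
  (4) a5=T ⇒ a4: T ✓
  (5) {a4, a1, a5, a3}: 2 true — at least one ✓
  (6) {a2, a5, a1, a3}: 2/4 true — not all ✓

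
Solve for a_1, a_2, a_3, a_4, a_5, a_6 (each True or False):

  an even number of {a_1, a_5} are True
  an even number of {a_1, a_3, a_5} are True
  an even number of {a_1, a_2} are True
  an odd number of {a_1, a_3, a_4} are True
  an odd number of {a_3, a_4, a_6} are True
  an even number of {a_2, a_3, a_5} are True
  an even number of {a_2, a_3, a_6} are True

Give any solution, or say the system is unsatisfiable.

a_1: True, a_2: True, a_3: False, a_4: False, a_5: True, a_6: True

{a_1, a_5}: 2 true → even ✓
{a_1, a_3, a_5}: 2 true → even ✓
{a_1, a_2}: 2 true → even ✓
{a_1, a_3, a_4}: 1 true → odd ✓
{a_3, a_4, a_6}: 1 true → odd ✓
{a_2, a_3, a_5}: 2 true → even ✓
{a_2, a_3, a_6}: 2 true → even ✓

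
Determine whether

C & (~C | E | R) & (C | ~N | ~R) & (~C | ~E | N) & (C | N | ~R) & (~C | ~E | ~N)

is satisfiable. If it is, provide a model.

R = True, N = False, E = False, C = True

Unit clause (C) forces C = True.
Try R = False:
  (~C | E | R) forces E = True.
  (~C | ~E | N) forces N = True.
  clause (~C | ~E | ~N) is falsified — backtrack.
So R = True.
Set N = False.
  then (~C | ~E | N) forces E = False.
Check each clause:
  (C): C holds.
  (~C | E | R): R holds.
  (C | ~N | ~R): C holds.
  (~C | ~E | N): ~E holds.
  (C | N | ~R): C holds.
  (~C | ~E | ~N): ~E holds.
All clauses satisfied.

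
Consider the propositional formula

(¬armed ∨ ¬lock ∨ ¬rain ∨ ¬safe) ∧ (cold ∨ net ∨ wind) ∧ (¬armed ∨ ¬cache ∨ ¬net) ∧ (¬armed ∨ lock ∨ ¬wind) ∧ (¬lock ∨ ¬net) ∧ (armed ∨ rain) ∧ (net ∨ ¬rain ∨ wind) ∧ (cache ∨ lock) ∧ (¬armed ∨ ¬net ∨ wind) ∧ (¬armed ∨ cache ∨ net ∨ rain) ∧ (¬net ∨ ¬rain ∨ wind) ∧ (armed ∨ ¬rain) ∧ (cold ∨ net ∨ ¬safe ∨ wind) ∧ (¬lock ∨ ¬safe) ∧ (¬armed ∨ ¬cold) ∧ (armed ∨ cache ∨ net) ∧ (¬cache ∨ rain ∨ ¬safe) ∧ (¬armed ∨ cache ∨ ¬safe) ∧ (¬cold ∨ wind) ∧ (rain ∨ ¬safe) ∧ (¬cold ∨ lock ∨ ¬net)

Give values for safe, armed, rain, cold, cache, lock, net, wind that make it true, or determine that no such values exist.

Set safe = False.
Try armed = False:
  (armed ∨ rain) forces rain = True.
  clause (armed ∨ ¬rain) is falsified — backtrack.
So armed = True.
  then (¬armed ∨ ¬cold) forces cold = False.
Set rain = True.
Set cache = True.
  then (¬armed ∨ ¬cache ∨ ¬net) forces net = False.
  then (net ∨ ¬rain ∨ wind) forces wind = True.
  then (¬armed ∨ lock ∨ ¬wind) forces lock = True.
All clauses satisfied.

safe: False, armed: True, rain: True, cold: False, cache: True, lock: True, net: False, wind: True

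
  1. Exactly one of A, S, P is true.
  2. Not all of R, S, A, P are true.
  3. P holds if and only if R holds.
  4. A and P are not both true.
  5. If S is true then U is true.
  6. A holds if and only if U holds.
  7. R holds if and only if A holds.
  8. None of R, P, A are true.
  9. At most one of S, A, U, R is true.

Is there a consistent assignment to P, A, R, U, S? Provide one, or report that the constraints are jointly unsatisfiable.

Unsatisfiable — no assignment works.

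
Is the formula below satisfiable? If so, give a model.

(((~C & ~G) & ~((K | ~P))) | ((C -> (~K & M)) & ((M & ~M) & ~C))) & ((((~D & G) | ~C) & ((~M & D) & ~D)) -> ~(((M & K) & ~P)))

P=T; C=F; M=F; K=F; G=F; D=F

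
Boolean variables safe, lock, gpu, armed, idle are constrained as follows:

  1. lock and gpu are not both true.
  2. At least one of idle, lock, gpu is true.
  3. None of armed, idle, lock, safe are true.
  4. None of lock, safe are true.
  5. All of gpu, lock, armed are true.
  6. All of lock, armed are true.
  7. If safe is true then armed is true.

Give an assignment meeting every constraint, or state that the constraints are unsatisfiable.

Case lock = True:
  Constraint (3) is violated (lock=T) — contradiction.
Case lock = False:
  Constraint (5) is violated (lock=F) — contradiction.
Both cases fail — unsatisfiable.

No satisfying assignment exists.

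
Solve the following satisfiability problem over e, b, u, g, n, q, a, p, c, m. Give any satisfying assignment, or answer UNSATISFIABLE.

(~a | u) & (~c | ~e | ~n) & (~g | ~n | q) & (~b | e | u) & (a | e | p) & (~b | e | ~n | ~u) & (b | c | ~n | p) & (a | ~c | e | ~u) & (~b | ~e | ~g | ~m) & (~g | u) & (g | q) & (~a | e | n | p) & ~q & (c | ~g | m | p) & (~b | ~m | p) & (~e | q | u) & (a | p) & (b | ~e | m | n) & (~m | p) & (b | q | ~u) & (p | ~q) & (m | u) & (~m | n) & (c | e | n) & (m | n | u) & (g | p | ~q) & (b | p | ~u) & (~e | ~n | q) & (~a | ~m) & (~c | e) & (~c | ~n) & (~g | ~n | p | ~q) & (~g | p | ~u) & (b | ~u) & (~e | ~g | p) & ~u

Case g = True:
  (~g | u) forces u = True.
  Clause (~u) is falsified — contradiction.
Case g = False:
  (g | q) forces q = True.
  Clause (~q) is falsified — contradiction.
Both cases fail, so the formula is unsatisfiable.

The formula is unsatisfiable.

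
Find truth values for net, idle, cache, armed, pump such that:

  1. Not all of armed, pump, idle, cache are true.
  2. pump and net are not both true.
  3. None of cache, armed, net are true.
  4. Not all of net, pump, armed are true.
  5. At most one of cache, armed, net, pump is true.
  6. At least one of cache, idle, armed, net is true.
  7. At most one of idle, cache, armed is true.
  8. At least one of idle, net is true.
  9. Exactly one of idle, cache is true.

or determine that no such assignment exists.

net = False; idle = True; cache = False; armed = False; pump = True

  (1) {armed, pump, idle, cache}: 2/4 true — not all ✓
  (2) pump=T, net=F — not both ✓
  (3) {cache, armed, net}: 0 true — none ✓
  (4) {net, pump, armed}: 1/3 true — not all ✓
  (5) {cache, armed, net, pump}: 1 true — at most one ✓
  (6) {cache, idle, armed, net}: 1 true — at least one ✓
  (7) {idle, cache, armed}: 1 true — at most one ✓
  (8) {idle, net}: 1 true — at least one ✓
  (9) {idle, cache}: 1 true — exactly one ✓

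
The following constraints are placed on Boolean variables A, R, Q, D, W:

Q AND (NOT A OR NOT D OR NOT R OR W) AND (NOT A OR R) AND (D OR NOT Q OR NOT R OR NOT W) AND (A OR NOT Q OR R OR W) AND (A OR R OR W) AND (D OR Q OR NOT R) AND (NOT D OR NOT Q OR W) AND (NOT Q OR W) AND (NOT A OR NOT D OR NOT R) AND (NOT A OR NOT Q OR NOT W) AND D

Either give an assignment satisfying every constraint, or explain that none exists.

A=F; R=T; Q=T; D=T; W=T

Unit clause (Q) forces Q = True.
In (NOT Q OR W) only W is left, so W = True.
In (NOT A OR NOT Q OR NOT W) only NOT A is left, so A = False.
Unit clause (D) forces D = True.
Set R = True.
All clauses satisfied.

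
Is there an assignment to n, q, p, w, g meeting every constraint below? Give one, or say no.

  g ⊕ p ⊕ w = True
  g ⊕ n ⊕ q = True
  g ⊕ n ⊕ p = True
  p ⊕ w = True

n = True, q = False, p = False, w = True, g = False

g ⊕ p ⊕ w = F ⊕ F ⊕ T = True ✓
g ⊕ n ⊕ q = F ⊕ T ⊕ F = True ✓
g ⊕ n ⊕ p = F ⊕ T ⊕ F = True ✓
p ⊕ w = F ⊕ T = True ✓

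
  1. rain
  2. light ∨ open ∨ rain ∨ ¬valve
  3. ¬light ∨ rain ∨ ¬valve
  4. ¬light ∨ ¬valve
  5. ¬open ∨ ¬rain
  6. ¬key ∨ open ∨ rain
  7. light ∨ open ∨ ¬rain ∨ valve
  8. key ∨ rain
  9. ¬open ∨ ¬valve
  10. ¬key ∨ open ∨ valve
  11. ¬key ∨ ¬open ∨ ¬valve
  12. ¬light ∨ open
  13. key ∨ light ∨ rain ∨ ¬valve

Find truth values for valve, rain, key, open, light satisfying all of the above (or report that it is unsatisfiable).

valve = True, rain = True, key = True, open = False, light = False

Unit clause (rain) forces rain = True.
In (¬open ∨ ¬rain) only ¬open is left, so open = False.
In (¬light ∨ open) only ¬light is left, so light = False.
In (light ∨ open ∨ ¬rain ∨ valve) only valve is left, so valve = True.
Set key = True.
All clauses satisfied.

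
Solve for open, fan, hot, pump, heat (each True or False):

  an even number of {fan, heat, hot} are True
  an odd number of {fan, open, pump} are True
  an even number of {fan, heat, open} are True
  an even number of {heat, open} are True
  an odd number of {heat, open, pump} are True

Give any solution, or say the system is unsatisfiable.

open = False; fan = False; hot = False; pump = True; heat = False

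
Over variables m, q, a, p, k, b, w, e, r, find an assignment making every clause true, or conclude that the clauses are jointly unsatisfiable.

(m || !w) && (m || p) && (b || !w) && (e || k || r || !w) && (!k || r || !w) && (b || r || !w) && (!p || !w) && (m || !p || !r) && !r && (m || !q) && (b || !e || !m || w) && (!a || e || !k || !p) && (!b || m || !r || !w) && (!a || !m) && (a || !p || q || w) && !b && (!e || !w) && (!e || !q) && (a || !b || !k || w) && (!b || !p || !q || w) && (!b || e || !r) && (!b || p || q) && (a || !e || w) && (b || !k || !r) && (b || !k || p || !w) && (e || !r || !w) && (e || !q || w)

Unit clause (!r) forces r = False.
Unit clause (!b) forces b = False.
In (b || !w) only !w is left, so w = False.
Set m = True.
  then (b || !e || !m || w) forces e = False.
  then (!a || !m) forces a = False.
  then (e || !q || w) forces q = False.
  then (a || !p || q || w) forces p = False.
Set k = False.
All clauses satisfied.

m = True; q = False; a = False; p = False; k = False; b = False; w = False; e = False; r = False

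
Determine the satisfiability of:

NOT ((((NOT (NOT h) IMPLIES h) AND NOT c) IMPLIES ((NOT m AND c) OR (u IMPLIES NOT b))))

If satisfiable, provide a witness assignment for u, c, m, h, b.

u = True; c = False; m = False; h = False; b = True

  NOT ((((NOT (NOT h) IMPLIES h) AND NOT c) IMPLIES ((NOT m AND c) OR (u IMPLIES NOT b)))) = True
    ((NOT (NOT h) IMPLIES h) AND NOT c) IMPLIES ((NOT m AND c) OR (u IMPLIES NOT b)) = False
      (NOT (NOT h) IMPLIES h) AND NOT c = True
        NOT (NOT h) IMPLIES h = True
          NOT (NOT h) = False
            NOT h = True
        NOT c = True
      (NOT m AND c) OR (u IMPLIES NOT b) = False
        NOT m AND c = False
          NOT m = True
        u IMPLIES NOT b = False
          NOT b = False
The formula evaluates to True.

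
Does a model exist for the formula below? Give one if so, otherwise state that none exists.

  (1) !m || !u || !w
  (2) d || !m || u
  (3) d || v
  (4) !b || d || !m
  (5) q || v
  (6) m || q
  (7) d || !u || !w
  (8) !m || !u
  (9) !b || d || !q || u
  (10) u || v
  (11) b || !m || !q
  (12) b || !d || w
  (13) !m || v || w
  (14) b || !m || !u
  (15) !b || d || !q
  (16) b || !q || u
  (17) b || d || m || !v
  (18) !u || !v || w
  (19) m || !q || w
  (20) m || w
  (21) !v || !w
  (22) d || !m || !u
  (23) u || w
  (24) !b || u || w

Try m = True:
  (!m || !u) forces u = False.
  (d || !m || u) forces d = True.
  (u || v) forces v = True.
  (!v || !w) forces w = False.
  clause (u || w) is falsified — backtrack.
So m = False.
  then (m || q) forces q = True.
  then (m || !q || w) forces w = True.
  then (!v || !w) forces v = False.
  then (d || v) forces d = True.
  then (u || v) forces u = True.
Set b = False.
All clauses satisfied.

m = False, d = True, q = True, u = True, v = False, w = True, b = False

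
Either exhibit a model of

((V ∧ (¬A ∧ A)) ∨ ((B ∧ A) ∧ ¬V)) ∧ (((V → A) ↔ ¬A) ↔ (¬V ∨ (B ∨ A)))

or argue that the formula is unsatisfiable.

Case A = True: the conjunct ((V → A) ↔ ¬A) ↔ (¬V ∨ (B ∨ A)) becomes (True ↔ False) ↔ (¬V ∨ True) = False.
Case A = False: the conjunct (V ∧ (¬A ∧ A)) ∨ ((B ∧ A) ∧ ¬V) becomes (V ∧ False) ∨ (False ∧ ¬V) = False.
Both cases fail — unsatisfiable.

UNSATISFIABLE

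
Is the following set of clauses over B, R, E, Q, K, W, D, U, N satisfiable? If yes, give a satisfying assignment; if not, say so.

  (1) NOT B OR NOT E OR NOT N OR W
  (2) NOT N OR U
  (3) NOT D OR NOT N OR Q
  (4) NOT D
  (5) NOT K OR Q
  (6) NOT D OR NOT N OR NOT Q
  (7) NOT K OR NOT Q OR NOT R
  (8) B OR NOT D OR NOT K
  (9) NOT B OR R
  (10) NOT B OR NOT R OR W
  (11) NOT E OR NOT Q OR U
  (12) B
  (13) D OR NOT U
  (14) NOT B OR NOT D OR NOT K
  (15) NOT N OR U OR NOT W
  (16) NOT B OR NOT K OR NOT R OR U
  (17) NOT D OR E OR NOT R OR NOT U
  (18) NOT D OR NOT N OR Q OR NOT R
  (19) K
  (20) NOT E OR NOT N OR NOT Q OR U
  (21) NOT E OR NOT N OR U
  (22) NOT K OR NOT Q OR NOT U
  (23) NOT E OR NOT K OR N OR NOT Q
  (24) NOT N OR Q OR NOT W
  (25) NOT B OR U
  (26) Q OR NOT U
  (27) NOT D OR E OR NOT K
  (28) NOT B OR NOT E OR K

Case B = True:
  (NOT D) forces D = False.
  (NOT B OR R) forces R = True.
  (NOT B OR NOT R OR W) forces W = True.
  (D OR NOT U) forces U = False.
  Clause (NOT B OR U) is falsified — contradiction.
Case B = False:
  Clause (B) is falsified — contradiction.
Both cases fail, so the formula is unsatisfiable.

The formula is unsatisfiable.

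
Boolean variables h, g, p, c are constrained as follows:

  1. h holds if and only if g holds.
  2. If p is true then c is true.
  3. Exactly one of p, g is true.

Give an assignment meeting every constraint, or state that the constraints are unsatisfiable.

h = True, g = True, p = False, c = True

  (1) h=T, g=T — same ✓
  (2) p=F ⇒ c: vacuous ✓
  (3) {p, g}: 1 true — exactly one ✓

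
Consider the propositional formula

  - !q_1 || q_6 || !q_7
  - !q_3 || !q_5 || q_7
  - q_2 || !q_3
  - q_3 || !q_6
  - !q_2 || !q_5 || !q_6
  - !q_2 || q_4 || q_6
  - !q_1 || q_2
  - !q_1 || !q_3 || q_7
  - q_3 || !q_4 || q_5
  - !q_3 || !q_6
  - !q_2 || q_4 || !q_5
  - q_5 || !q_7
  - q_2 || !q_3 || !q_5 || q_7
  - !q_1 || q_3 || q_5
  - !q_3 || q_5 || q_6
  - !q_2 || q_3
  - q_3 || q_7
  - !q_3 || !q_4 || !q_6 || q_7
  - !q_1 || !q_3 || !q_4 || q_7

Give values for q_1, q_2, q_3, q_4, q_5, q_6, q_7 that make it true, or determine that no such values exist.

Try q_1 = True:
  (!q_1 || q_2) forces q_2 = True.
  (!q_2 || q_3) forces q_3 = True.
  (!q_1 || !q_3 || q_7) forces q_7 = True.
  (!q_1 || q_6 || !q_7) forces q_6 = True.
  clause (!q_3 || !q_6) is falsified — backtrack.
So q_1 = False.
Set q_2 = False.
  then (q_2 || !q_3) forces q_3 = False.
  then (q_3 || !q_6) forces q_6 = False.
  then (q_3 || q_7) forces q_7 = True.
  then (q_5 || !q_7) forces q_5 = True.
Set q_4 = False.
All clauses satisfied.

q_1 = False, q_2 = False, q_3 = False, q_4 = False, q_5 = True, q_6 = False, q_7 = True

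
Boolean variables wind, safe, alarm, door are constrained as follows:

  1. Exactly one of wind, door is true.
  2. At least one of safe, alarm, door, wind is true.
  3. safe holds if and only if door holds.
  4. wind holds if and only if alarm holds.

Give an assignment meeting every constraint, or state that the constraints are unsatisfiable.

wind = False, safe = True, alarm = False, door = True

  (1) {wind, door}: 1 true — exactly one ✓
  (2) {safe, alarm, door, wind}: 2 true — at least one ✓
  (3) safe=T, door=T — same ✓
  (4) wind=F, alarm=F — same ✓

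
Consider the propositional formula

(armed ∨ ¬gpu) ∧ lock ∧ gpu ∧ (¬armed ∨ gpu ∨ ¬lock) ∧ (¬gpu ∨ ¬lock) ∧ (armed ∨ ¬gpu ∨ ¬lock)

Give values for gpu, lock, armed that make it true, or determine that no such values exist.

Case lock = True:
  (gpu) forces gpu = True.
  Clause (¬gpu ∨ ¬lock) is falsified — contradiction.
Case lock = False:
  Clause (lock) is falsified — contradiction.
Both cases fail, so the formula is unsatisfiable.

UNSATISFIABLE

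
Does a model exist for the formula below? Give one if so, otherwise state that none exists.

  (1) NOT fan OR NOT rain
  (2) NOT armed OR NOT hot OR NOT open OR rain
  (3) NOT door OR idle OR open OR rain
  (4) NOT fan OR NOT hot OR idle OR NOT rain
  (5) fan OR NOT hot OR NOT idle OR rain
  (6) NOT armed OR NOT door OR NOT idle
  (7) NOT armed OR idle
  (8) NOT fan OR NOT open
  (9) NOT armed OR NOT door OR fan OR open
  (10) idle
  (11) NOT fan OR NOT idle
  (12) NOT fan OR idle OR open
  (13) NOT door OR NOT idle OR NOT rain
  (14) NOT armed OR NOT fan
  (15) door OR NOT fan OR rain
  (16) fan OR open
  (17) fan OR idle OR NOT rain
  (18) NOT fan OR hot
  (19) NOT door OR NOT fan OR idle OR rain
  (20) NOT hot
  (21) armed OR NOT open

Unit clause (idle) forces idle = True.
In (NOT fan OR NOT idle) only NOT fan is left, so fan = False.
In (fan OR open) only open is left, so open = True.
Unit clause (NOT hot) forces hot = False.
In (armed OR NOT open) only armed is left, so armed = True.
In (NOT armed OR NOT door OR NOT idle) only NOT door is left, so door = False.
Set rain = True.
All clauses satisfied.

hot=F; rain=T; open=T; idle=T; door=F; armed=T; fan=F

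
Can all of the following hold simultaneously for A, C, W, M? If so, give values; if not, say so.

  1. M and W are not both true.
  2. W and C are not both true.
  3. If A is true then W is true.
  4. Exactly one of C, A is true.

A=T; C=F; W=T; M=F

  (1) M=F, W=T — not both ✓
  (2) W=T, C=F — not both ✓
  (3) A=T ⇒ W: T ✓
  (4) {C, A}: 1 true — exactly one ✓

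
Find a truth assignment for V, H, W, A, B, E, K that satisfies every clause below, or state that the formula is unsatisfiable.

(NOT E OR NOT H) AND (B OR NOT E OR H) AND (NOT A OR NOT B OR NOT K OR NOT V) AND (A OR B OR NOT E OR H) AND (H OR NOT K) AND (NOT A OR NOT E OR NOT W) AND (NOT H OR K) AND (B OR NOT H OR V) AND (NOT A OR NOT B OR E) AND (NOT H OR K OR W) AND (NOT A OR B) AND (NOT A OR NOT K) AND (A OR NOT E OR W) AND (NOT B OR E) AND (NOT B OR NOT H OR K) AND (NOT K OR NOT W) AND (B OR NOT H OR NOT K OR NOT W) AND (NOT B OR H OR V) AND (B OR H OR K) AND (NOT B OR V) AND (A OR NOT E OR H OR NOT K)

V=T, H=F, W=T, A=F, B=T, E=T, K=F

Try V = False:
  (NOT B OR V) forces B = False.
  (B OR NOT H OR V) forces H = False.
  (B OR NOT E OR H) forces E = False.
  (H OR NOT K) forces K = False.
  clause (B OR H OR K) is falsified — backtrack.
So V = True.
Set H = False.
  then (H OR NOT K) forces K = False.
  then (B OR H OR K) forces B = True.
  then (NOT B OR E) forces E = True.
Set W = True.
  then (NOT A OR NOT E OR NOT W) forces A = False.
All clauses satisfied.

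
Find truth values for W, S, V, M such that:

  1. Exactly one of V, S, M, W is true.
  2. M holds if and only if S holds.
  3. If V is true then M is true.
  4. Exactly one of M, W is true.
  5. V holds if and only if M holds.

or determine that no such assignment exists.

W: True, S: False, V: False, M: False

  (1) {V, S, M, W}: 1 true — exactly one ✓
  (2) M=F, S=F — same ✓
  (3) V=F ⇒ M: vacuous ✓
  (4) {M, W}: 1 true — exactly one ✓
  (5) V=F, M=F — same ✓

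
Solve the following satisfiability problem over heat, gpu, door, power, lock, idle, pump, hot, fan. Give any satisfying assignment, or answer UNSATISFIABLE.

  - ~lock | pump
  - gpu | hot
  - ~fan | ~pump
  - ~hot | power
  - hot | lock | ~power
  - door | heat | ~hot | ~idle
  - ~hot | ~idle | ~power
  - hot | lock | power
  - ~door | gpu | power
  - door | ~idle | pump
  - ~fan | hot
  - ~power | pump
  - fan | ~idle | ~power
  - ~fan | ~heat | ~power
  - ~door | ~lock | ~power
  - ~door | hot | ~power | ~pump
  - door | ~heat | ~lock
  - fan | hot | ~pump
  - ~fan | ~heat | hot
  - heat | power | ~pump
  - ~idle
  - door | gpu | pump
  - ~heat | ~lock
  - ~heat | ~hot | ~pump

heat: False, gpu: True, door: False, power: True, lock: False, idle: False, pump: True, hot: True, fan: False

Unit clause (~idle) forces idle = False.
Set heat = False.
Set gpu = True.
Set door = False.
Try power = False:
  (~hot | power) forces hot = False.
  (hot | lock | power) forces lock = True.
  (~lock | pump) forces pump = True.
  clause (heat | power | ~pump) is falsified — backtrack.
So power = True.
  then (~power | pump) forces pump = True.
  then (~fan | ~pump) forces fan = False.
  then (fan | hot | ~pump) forces hot = True.
Set lock = False.
All clauses satisfied.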